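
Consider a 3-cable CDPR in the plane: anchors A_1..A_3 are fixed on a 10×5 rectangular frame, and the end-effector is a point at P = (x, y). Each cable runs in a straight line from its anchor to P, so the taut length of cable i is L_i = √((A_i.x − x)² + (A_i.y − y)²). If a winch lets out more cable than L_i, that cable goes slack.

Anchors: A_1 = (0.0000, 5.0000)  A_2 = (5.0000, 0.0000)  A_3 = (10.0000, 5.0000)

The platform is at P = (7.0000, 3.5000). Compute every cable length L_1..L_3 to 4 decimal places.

(7.1589, 4.0311, 3.3541)

L_1 = √((0.0000−7.0000)² + (5.0000−3.5000)²) = 7.1589
L_2 = √((5.0000−7.0000)² + (0.0000−3.5000)²) = 4.0311
L_3 = √((10.0000−7.0000)² + (5.0000−3.5000)²) = 3.3541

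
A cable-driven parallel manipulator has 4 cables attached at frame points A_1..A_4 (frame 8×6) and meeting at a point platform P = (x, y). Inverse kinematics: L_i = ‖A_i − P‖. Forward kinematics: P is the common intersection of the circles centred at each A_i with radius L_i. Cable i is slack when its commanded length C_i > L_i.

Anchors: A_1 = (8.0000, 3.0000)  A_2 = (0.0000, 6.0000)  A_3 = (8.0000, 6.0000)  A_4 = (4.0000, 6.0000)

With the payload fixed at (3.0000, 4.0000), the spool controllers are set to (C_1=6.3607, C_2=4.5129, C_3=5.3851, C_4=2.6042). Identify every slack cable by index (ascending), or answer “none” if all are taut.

1, 2, 4

i=1: geometric 5.0990 vs commanded 6.3607 ⇒ slack
i=2: geometric 3.6056 vs commanded 4.5129 ⇒ slack
i=3: geometric 5.3852 vs commanded 5.3851 ⇒ taut
i=4: geometric 2.2361 vs commanded 2.6042 ⇒ slack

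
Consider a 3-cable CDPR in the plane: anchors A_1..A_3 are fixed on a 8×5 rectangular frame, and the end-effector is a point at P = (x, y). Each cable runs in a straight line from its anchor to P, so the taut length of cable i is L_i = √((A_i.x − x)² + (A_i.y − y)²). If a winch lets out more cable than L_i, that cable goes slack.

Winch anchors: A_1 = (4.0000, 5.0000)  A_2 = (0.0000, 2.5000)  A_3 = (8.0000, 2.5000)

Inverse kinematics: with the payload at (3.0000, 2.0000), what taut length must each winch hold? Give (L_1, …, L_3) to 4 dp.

(3.1623, 3.0414, 5.0249)

L_1: Δ = A_1−P = (1.0000, 3.0000) → ‖Δ‖ = √10.0000 = 3.1623
L_2: Δ = A_2−P = (-3.0000, 0.5000) → ‖Δ‖ = √9.2500 = 3.0414
L_3: Δ = A_3−P = (5.0000, 0.5000) → ‖Δ‖ = √25.2500 = 5.0249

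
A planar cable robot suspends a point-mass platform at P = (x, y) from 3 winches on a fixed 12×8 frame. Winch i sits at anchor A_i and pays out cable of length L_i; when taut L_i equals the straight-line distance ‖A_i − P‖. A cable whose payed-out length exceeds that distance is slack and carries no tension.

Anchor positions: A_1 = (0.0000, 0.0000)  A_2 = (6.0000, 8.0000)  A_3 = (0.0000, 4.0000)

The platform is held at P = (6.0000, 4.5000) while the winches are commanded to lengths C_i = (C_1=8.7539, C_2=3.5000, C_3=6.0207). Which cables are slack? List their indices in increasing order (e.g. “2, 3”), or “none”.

cable 1: √((-6.0000)²+(-4.5000)²)=7.5000, C_1=8.7539: slack
cable 2: √((0.0000)²+(3.5000)²)=3.5000, C_2=3.5000: taut
cable 3: √((-6.0000)²+(-0.5000)²)=6.0208, C_3=6.0207: taut

1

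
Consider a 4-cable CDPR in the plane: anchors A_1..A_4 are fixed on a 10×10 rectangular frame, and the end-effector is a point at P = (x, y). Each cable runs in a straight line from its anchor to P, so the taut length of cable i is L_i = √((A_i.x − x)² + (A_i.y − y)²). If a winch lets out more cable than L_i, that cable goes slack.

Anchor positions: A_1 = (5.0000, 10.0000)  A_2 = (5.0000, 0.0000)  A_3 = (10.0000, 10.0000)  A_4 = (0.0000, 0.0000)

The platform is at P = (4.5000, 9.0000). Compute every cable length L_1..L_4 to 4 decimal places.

(1.1180, 9.0139, 5.5902, 10.0623)

cable 1: Δx=0.5000, Δy=1.0000; L_1 = √(Δx²+Δy²) = 1.1180
cable 2: Δx=0.5000, Δy=-9.0000; L_2 = √(Δx²+Δy²) = 9.0139
cable 3: Δx=5.5000, Δy=1.0000; L_3 = √(Δx²+Δy²) = 5.5902
cable 4: Δx=-4.5000, Δy=-9.0000; L_4 = √(Δx²+Δy²) = 10.0623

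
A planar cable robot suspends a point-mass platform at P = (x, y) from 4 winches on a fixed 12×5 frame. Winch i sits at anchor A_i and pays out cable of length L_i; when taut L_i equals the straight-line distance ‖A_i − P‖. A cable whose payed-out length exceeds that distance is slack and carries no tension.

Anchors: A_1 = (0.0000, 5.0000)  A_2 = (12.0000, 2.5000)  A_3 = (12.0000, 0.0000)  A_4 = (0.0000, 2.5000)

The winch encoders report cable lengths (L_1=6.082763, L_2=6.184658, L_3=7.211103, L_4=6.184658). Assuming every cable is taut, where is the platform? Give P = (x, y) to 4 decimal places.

circle eqns → linear via eq_j − eq_1; set c_j = A_j·A_j − L_j²
c_1 = 0.0000+25.0000−37.0000 = -12.0000
-24.0000·x + 5.0000·y = c_1−c_2 = -124.0000
-24.0000·x + 10.0000·y = c_1−c_3 = -104.0000
0.0000·x + 5.0000·y = c_1−c_4 = 20.0000
solve first two rows → x=6.0000, y=4.0000
check cable 4: ‖A_4−P‖² = 38.2500 ≈ L_4² = 38.2500 ✓

(6.0000, 4.0000)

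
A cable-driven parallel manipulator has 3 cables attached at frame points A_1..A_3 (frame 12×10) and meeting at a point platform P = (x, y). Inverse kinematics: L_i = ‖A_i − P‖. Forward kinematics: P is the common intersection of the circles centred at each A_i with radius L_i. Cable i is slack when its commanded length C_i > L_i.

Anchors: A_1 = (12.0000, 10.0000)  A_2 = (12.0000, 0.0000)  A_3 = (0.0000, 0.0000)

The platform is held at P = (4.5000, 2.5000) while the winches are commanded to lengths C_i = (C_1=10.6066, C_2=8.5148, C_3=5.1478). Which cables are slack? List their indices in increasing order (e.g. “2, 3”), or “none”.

cable 1: √((7.5000)²+(7.5000)²)=10.6066, C_1=10.6066: taut
cable 2: √((7.5000)²+(-2.5000)²)=7.9057, C_2=8.5148: slack
cable 3: √((-4.5000)²+(-2.5000)²)=5.1478, C_3=5.1478: taut

2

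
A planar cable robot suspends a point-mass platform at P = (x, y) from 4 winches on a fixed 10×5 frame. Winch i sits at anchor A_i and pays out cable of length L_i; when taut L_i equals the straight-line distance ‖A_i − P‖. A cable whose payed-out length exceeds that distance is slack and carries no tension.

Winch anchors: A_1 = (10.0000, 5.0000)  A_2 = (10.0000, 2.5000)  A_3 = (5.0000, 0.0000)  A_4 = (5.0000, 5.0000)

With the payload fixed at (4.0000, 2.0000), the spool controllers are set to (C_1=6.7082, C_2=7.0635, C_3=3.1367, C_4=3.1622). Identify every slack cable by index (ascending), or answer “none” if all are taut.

i=1: geometric 6.7082 vs commanded 6.7082 ⇒ taut
i=2: geometric 6.0208 vs commanded 7.0635 ⇒ slack
i=3: geometric 2.2361 vs commanded 3.1367 ⇒ slack
i=4: geometric 3.1623 vs commanded 3.1622 ⇒ taut

2, 3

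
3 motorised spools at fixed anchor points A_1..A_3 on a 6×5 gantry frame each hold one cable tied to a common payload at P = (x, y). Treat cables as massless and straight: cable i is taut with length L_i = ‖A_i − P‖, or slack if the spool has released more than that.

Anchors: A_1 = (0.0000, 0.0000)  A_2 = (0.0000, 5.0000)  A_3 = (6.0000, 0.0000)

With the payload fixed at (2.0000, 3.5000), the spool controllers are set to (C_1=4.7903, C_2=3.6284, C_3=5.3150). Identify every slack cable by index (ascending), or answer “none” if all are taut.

cable 1: L_1 = ‖A_1−P‖ = 4.0311;  C_1 = 4.7903 → slack
cable 2: L_2 = ‖A_2−P‖ = 2.5000;  C_2 = 3.6284 → slack
cable 3: L_3 = ‖A_3−P‖ = 5.3151;  C_3 = 5.3150 → taut

1, 2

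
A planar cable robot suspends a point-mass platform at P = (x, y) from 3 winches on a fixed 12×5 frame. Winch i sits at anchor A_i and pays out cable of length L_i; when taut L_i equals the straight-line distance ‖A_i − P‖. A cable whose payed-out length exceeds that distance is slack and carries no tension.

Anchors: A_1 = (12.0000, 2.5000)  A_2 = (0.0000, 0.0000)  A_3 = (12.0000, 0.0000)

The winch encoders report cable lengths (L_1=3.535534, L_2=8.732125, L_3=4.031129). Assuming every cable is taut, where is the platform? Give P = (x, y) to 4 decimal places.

(8.5000, 2.0000)

circle eqns → linear via eq_j − eq_1; set c_j = A_j·A_j − L_j²
c_1 = 144.0000+6.2500−12.5000 = 137.7500
24.0000·x + 5.0000·y = c_1−c_2 = 214.0000
0.0000·x + 5.0000·y = c_1−c_3 = 10.0000
solve first two rows → x=8.5000, y=2.0000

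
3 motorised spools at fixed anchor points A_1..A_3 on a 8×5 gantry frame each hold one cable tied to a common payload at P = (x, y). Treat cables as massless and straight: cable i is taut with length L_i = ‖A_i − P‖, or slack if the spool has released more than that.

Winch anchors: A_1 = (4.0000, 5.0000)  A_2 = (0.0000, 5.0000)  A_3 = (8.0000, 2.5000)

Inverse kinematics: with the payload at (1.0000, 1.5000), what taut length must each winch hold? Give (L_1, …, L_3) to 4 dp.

cable 1: Δx=3.0000, Δy=3.5000; L_1 = √(Δx²+Δy²) = 4.6098
cable 2: Δx=-1.0000, Δy=3.5000; L_2 = √(Δx²+Δy²) = 3.6401
cable 3: Δx=7.0000, Δy=1.0000; L_3 = √(Δx²+Δy²) = 7.0711

(4.6098, 3.6401, 7.0711)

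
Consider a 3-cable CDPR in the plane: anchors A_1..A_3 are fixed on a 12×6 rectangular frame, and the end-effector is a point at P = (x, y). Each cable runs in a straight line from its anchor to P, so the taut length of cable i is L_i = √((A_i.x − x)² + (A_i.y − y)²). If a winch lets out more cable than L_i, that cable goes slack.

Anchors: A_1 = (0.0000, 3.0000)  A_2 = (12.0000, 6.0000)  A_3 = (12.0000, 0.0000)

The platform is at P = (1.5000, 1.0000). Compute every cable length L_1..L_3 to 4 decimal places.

L_1: Δ = A_1−P = (-1.5000, 2.0000) → ‖Δ‖ = √6.2500 = 2.5000
L_2: Δ = A_2−P = (10.5000, 5.0000) → ‖Δ‖ = √135.2500 = 11.6297
L_3: Δ = A_3−P = (10.5000, -1.0000) → ‖Δ‖ = √111.2500 = 10.5475

(2.5000, 11.6297, 10.5475)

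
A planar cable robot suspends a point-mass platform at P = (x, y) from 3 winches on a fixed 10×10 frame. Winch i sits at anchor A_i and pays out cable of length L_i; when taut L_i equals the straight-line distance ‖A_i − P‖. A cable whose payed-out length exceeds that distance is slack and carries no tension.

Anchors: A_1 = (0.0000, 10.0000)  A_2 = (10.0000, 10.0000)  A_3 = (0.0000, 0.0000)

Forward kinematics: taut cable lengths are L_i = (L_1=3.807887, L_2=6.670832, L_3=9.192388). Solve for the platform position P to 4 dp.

(3.5000, 8.5000)

each cable: (A_i−P)·(A_i−P) = L_i²; let k_i = ‖A_i‖²−L_i²
k_1 = 0.0000+100.0000−14.5000 = 85.5000
row 1: -20.0000x + 0.0000y = -70.0000  (k_2=155.5000)
row 2: 0.0000x + 20.0000y = 170.0000  (k_3=-84.5000)
Cramer on rows 1–2 → x = 3.5000, y = 8.5000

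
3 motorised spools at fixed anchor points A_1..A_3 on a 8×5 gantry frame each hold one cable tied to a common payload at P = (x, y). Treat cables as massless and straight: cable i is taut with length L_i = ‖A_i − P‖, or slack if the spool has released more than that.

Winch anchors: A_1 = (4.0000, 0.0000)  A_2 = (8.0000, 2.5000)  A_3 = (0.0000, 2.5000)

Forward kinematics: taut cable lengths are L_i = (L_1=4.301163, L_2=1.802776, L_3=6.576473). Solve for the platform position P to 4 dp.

(6.5000, 3.5000)

circle eqns → linear via eq_j − eq_1; set c_j = A_j·A_j − L_j²
c_1 = 16.0000+0.0000−18.5000 = -2.5000
-8.0000·x − 5.0000·y = c_1−c_2 = -69.5000
8.0000·x − 5.0000·y = c_1−c_3 = 34.5000
solve first two rows → x=6.5000, y=3.5000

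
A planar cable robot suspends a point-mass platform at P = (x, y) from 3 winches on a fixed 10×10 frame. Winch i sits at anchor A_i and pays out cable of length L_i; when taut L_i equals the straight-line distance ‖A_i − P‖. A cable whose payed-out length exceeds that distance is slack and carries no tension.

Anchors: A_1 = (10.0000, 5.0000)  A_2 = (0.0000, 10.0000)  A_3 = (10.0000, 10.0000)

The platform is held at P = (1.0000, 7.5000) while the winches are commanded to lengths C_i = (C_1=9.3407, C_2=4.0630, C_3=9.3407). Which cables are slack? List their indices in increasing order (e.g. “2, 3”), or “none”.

2

cable 1: L_1 = ‖A_1−P‖ = 9.3408;  C_1 = 9.3407 → taut
cable 2: L_2 = ‖A_2−P‖ = 2.6926;  C_2 = 4.0630 → slack
cable 3: L_3 = ‖A_3−P‖ = 9.3408;  C_3 = 9.3407 → taut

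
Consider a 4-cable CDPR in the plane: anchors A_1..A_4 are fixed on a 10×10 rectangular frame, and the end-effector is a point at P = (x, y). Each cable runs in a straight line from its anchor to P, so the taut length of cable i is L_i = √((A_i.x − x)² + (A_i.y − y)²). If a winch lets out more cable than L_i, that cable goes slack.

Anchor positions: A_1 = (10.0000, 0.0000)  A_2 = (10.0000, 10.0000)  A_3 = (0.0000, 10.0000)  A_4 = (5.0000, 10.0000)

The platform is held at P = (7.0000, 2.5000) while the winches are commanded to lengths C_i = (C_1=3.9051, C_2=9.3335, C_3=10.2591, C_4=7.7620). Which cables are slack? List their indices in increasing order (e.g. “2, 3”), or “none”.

2

cable 1: L_1 = ‖A_1−P‖ = 3.9051;  C_1 = 3.9051 → taut
cable 2: L_2 = ‖A_2−P‖ = 8.0777;  C_2 = 9.3335 → slack
cable 3: L_3 = ‖A_3−P‖ = 10.2591;  C_3 = 10.2591 → taut
cable 4: L_4 = ‖A_4−P‖ = 7.7621;  C_4 = 7.7620 → taut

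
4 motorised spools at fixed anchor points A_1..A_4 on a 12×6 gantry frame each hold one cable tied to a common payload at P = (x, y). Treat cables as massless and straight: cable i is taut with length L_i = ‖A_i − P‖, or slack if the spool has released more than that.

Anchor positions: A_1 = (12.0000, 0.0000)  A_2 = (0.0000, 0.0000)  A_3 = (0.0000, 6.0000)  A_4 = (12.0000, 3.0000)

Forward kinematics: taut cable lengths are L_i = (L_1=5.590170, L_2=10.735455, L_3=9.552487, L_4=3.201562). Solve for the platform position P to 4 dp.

expand ‖A_i−P‖²=L_i² and subtract eq 1 (q_i ≔ ‖A_i‖²−L_i²)
q_1 = 144.0000+0.0000−31.2500 = 112.7500
eq1−eq2 → [24.0000  0.0000]·P = 228.0000
eq1−eq3 → [24.0000  -12.0000]·P = 168.0000
eq1−eq4 → [0.0000  -6.0000]·P = -30.0000
2×2 solve → P = (9.5000, 5.0000)
check cable 4: ‖A_4−P‖² = 10.2500 ≈ L_4² = 10.2500 ✓

(9.5000, 5.0000)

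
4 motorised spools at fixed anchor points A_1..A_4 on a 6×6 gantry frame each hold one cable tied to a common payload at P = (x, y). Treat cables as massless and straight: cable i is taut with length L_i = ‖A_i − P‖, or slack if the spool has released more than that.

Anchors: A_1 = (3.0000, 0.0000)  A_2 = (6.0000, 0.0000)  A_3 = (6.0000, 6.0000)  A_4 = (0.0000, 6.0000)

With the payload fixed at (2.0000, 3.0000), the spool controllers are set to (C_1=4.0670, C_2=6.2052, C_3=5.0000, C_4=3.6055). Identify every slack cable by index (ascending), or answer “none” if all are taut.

i=1: geometric 3.1623 vs commanded 4.0670 ⇒ slack
i=2: geometric 5.0000 vs commanded 6.2052 ⇒ slack
i=3: geometric 5.0000 vs commanded 5.0000 ⇒ taut
i=4: geometric 3.6056 vs commanded 3.6055 ⇒ taut

1, 2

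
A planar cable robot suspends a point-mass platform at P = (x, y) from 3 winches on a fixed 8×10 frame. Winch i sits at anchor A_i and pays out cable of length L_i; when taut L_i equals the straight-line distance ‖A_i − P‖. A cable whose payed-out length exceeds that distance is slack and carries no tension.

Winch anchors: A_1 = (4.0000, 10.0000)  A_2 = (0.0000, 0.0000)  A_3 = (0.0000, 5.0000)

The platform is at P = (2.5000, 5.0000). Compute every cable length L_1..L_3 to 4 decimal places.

L_1 = √((4.0000−2.5000)² + (10.0000−5.0000)²) = 5.2202
L_2 = √((0.0000−2.5000)² + (0.0000−5.0000)²) = 5.5902
L_3 = √((0.0000−2.5000)² + (5.0000−5.0000)²) = 2.5000

(5.2202, 5.5902, 2.5000)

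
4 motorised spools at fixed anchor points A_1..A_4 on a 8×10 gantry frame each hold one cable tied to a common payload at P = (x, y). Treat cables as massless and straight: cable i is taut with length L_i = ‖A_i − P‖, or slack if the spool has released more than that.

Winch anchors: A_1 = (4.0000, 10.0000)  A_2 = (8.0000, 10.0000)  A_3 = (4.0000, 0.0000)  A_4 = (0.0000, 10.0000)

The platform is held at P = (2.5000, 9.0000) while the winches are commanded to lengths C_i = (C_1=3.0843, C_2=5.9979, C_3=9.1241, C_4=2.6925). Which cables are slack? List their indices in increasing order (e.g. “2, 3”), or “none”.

1, 2

cable 1: L_1 = ‖A_1−P‖ = 1.8028;  C_1 = 3.0843 → slack
cable 2: L_2 = ‖A_2−P‖ = 5.5902;  C_2 = 5.9979 → slack
cable 3: L_3 = ‖A_3−P‖ = 9.1241;  C_3 = 9.1241 → taut
cable 4: L_4 = ‖A_4−P‖ = 2.6926;  C_4 = 2.6925 → taut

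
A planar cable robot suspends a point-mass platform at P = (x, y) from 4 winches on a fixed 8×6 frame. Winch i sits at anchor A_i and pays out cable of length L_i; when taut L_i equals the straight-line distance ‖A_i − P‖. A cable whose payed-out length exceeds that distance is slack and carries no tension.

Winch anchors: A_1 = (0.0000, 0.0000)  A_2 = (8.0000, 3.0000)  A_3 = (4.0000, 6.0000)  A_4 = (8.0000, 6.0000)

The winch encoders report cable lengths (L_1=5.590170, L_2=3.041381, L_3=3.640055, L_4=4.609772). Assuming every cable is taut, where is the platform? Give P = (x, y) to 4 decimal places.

circle eqns → linear via eq_j − eq_1; set c_j = A_j·A_j − L_j²
c_1 = 0.0000+0.0000−31.2500 = -31.2500
-16.0000·x − 6.0000·y = c_1−c_2 = -95.0000
-8.0000·x − 12.0000·y = c_1−c_3 = -70.0000
-16.0000·x − 12.0000·y = c_1−c_4 = -110.0000
solve first two rows → x=5.0000, y=2.5000
check cable 4: ‖A_4−P‖² = 21.2500 ≈ L_4² = 21.2500 ✓

(5.0000, 2.5000)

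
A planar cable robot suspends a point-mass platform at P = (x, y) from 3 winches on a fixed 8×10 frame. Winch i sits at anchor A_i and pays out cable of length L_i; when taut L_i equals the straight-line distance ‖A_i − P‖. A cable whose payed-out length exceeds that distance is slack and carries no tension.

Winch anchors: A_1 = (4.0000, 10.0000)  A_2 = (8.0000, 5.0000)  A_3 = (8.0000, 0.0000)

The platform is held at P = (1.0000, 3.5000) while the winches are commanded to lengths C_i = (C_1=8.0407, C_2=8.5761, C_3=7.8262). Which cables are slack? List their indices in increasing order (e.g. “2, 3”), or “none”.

i=1: geometric 7.1589 vs commanded 8.0407 ⇒ slack
i=2: geometric 7.1589 vs commanded 8.5761 ⇒ slack
i=3: geometric 7.8262 vs commanded 7.8262 ⇒ taut

1, 2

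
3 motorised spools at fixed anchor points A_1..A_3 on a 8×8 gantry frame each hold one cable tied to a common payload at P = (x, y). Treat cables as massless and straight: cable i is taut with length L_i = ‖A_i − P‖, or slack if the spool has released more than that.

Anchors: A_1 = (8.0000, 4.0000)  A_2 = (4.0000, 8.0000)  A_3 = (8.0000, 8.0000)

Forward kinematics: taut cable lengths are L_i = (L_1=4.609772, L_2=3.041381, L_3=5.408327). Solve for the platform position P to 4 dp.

each cable: (A_i−P)·(A_i−P) = L_i²; let q_i = ‖A_i‖²−L_i²
q_1 = 64.0000+16.0000−21.2500 = 58.7500
row 1: 8.0000x − 8.0000y = -12.0000  (q_2=70.7500)
row 2: 0.0000x − 8.0000y = -40.0000  (q_3=98.7500)
Cramer on rows 1–2 → x = 3.5000, y = 5.0000

(3.5000, 5.0000)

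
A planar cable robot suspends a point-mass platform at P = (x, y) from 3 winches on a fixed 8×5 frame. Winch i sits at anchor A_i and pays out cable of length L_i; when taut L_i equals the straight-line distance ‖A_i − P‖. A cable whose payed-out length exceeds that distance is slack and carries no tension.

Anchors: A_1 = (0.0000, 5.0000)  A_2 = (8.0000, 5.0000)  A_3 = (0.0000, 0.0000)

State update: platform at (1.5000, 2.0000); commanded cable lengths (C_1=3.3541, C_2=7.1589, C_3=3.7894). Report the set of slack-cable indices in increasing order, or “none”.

3

cable 1: L_1 = ‖A_1−P‖ = 3.3541;  C_1 = 3.3541 → taut
cable 2: L_2 = ‖A_2−P‖ = 7.1589;  C_2 = 7.1589 → taut
cable 3: L_3 = ‖A_3−P‖ = 2.5000;  C_3 = 3.7894 → slack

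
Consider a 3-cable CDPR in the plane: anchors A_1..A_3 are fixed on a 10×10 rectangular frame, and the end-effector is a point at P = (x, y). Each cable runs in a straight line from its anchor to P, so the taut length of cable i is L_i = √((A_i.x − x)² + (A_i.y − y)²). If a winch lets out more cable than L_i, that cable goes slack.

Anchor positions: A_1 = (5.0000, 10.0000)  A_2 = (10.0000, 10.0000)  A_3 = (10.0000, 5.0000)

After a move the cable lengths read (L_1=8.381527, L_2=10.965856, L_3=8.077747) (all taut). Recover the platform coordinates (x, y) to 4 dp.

each cable: (A_i−P)·(A_i−P) = L_i²; let c_i = ‖A_i‖²−L_i²
c_1 = 25.0000+100.0000−70.2500 = 54.7500
row 1: -10.0000x + 0.0000y = -25.0000  (c_2=79.7500)
row 2: -10.0000x + 10.0000y = -5.0000  (c_3=59.7500)
Cramer on rows 1–2 → x = 2.5000, y = 2.0000

(2.5000, 2.0000)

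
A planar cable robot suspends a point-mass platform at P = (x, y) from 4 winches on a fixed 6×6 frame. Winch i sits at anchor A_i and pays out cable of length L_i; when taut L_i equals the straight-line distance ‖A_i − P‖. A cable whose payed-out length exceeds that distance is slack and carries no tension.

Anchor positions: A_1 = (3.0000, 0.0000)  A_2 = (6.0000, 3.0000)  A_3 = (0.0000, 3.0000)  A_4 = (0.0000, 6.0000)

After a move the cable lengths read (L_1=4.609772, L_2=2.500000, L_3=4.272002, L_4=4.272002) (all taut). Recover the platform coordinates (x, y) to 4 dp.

(4.0000, 4.5000)

each cable: (A_i−P)·(A_i−P) = L_i²; let c_i = ‖A_i‖²−L_i²
c_1 = 9.0000+0.0000−21.2500 = -12.2500
row 1: -6.0000x − 6.0000y = -51.0000  (c_2=38.7500)
row 2: 6.0000x − 6.0000y = -3.0000  (c_3=-9.2500)
row 3: 6.0000x − 12.0000y = -30.0000  (c_4=17.7500)
Cramer on rows 1–2 → x = 4.0000, y = 4.5000
check cable 4: ‖A_4−P‖² = 18.2500 ≈ L_4² = 18.2500 ✓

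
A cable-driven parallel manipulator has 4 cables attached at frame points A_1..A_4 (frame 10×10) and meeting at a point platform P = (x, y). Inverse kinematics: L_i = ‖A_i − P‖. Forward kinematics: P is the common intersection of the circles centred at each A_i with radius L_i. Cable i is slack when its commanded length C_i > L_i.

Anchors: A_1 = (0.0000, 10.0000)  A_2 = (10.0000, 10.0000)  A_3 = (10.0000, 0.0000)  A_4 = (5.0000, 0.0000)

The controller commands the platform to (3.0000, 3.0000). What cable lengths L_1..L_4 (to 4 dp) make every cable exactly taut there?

L_1: Δ = A_1−P = (-3.0000, 7.0000) → ‖Δ‖ = √58.0000 = 7.6158
L_2: Δ = A_2−P = (7.0000, 7.0000) → ‖Δ‖ = √98.0000 = 9.8995
L_3: Δ = A_3−P = (7.0000, -3.0000) → ‖Δ‖ = √58.0000 = 7.6158
L_4: Δ = A_4−P = (2.0000, -3.0000) → ‖Δ‖ = √13.0000 = 3.6056

(7.6158, 9.8995, 7.6158, 3.6056)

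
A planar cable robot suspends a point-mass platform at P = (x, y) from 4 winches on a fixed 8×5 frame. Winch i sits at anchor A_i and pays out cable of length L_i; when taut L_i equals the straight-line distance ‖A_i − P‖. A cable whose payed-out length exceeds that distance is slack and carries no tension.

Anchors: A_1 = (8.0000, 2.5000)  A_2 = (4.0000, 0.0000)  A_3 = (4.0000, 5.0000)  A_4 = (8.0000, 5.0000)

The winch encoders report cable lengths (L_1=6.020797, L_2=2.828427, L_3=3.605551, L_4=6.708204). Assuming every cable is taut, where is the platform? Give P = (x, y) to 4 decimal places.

expand ‖A_i−P‖²=L_i² and subtract eq 1 (k_i ≔ ‖A_i‖²−L_i²)
k_1 = 64.0000+6.2500−36.2500 = 34.0000
eq1−eq2 → [8.0000  5.0000]·P = 26.0000
eq1−eq3 → [8.0000  -5.0000]·P = 6.0000
eq1−eq4 → [0.0000  -5.0000]·P = -10.0000
2×2 solve → P = (2.0000, 2.0000)
check cable 4: ‖A_4−P‖² = 45.0000 ≈ L_4² = 45.0000 ✓

(2.0000, 2.0000)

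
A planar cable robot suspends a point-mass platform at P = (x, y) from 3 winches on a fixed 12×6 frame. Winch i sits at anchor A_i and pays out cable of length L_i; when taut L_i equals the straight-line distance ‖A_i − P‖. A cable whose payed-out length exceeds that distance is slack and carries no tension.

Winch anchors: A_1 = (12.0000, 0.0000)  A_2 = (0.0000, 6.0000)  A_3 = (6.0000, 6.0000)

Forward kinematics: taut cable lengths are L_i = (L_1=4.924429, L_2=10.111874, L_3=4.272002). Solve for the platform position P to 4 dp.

expand ‖A_i−P‖²=L_i² and subtract eq 1 (q_i ≔ ‖A_i‖²−L_i²)
q_1 = 144.0000+0.0000−24.2500 = 119.7500
eq1−eq2 → [24.0000  -12.0000]·P = 186.0000
eq1−eq3 → [12.0000  -12.0000]·P = 66.0000
2×2 solve → P = (10.0000, 4.5000)

(10.0000, 4.5000)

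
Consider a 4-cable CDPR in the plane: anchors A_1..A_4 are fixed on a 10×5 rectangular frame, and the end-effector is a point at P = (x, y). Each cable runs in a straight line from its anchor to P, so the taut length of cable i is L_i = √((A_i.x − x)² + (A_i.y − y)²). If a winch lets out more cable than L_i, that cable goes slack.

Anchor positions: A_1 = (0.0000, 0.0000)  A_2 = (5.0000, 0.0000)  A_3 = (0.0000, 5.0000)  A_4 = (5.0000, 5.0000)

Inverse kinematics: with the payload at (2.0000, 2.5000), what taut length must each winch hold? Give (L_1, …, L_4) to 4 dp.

(3.2016, 3.9051, 3.2016, 3.9051)

L_1: Δ = A_1−P = (-2.0000, -2.5000) → ‖Δ‖ = √10.2500 = 3.2016
L_2: Δ = A_2−P = (3.0000, -2.5000) → ‖Δ‖ = √15.2500 = 3.9051
L_3: Δ = A_3−P = (-2.0000, 2.5000) → ‖Δ‖ = √10.2500 = 3.2016
L_4: Δ = A_4−P = (3.0000, 2.5000) → ‖Δ‖ = √15.2500 = 3.9051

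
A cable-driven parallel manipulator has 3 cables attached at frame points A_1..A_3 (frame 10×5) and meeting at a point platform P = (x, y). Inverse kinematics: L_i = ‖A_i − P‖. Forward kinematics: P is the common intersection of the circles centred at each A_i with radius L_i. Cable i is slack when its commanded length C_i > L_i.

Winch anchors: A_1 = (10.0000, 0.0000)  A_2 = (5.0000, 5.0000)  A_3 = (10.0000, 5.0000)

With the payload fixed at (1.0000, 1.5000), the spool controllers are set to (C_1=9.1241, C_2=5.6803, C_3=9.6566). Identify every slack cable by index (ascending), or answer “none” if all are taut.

2

cable 1: √((9.0000)²+(-1.5000)²)=9.1241, C_1=9.1241: taut
cable 2: √((4.0000)²+(3.5000)²)=5.3151, C_2=5.6803: slack
cable 3: √((9.0000)²+(3.5000)²)=9.6566, C_3=9.6566: taut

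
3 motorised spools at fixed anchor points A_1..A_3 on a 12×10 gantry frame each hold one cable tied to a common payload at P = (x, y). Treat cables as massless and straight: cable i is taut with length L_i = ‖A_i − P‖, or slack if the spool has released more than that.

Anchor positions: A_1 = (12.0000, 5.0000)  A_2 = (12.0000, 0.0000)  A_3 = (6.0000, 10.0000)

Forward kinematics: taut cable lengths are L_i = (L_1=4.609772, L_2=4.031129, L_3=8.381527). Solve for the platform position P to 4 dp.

(8.5000, 2.0000)

expand ‖A_i−P‖²=L_i² and subtract eq 1 (k_i ≔ ‖A_i‖²−L_i²)
k_1 = 144.0000+25.0000−21.2500 = 147.7500
eq1−eq2 → [0.0000  10.0000]·P = 20.0000
eq1−eq3 → [12.0000  -10.0000]·P = 82.0000
2×2 solve → P = (8.5000, 2.0000)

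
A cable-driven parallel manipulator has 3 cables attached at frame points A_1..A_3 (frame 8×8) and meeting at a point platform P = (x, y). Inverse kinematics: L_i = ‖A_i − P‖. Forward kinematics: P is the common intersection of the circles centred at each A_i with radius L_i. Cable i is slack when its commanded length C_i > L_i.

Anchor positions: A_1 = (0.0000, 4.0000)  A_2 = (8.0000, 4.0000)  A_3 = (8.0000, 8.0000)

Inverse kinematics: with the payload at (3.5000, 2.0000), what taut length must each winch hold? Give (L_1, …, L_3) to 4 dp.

(4.0311, 4.9244, 7.5000)

L_1 = √((0.0000−3.5000)² + (4.0000−2.0000)²) = 4.0311
L_2 = √((8.0000−3.5000)² + (4.0000−2.0000)²) = 4.9244
L_3 = √((8.0000−3.5000)² + (8.0000−2.0000)²) = 7.5000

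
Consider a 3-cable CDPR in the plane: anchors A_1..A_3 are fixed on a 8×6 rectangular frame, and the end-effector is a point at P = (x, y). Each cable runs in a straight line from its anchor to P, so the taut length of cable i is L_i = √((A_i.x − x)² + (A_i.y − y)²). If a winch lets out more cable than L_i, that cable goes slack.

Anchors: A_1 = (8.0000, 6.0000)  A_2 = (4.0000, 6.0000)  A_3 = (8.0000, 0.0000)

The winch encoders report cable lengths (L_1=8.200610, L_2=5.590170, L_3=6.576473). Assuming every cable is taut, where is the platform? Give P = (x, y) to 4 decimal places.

each cable: (A_i−P)·(A_i−P) = L_i²; let c_i = ‖A_i‖²−L_i²
c_1 = 64.0000+36.0000−67.2500 = 32.7500
row 1: 8.0000x + 0.0000y = 12.0000  (c_2=20.7500)
row 2: 0.0000x + 12.0000y = 12.0000  (c_3=20.7500)
Cramer on rows 1–2 → x = 1.5000, y = 1.0000

(1.5000, 1.0000)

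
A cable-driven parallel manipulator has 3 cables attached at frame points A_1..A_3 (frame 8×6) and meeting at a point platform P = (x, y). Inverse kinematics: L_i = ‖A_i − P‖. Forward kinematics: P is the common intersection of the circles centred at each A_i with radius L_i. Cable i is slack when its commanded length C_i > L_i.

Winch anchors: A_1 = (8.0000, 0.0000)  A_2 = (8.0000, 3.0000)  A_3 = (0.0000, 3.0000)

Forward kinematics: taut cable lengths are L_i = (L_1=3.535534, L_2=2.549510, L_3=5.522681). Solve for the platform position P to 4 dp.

each cable: (A_i−P)·(A_i−P) = L_i²; let k_i = ‖A_i‖²−L_i²
k_1 = 64.0000+0.0000−12.5000 = 51.5000
row 1: 0.0000x − 6.0000y = -15.0000  (k_2=66.5000)
row 2: 16.0000x − 6.0000y = 73.0000  (k_3=-21.5000)
Cramer on rows 1–2 → x = 5.5000, y = 2.5000

(5.5000, 2.5000)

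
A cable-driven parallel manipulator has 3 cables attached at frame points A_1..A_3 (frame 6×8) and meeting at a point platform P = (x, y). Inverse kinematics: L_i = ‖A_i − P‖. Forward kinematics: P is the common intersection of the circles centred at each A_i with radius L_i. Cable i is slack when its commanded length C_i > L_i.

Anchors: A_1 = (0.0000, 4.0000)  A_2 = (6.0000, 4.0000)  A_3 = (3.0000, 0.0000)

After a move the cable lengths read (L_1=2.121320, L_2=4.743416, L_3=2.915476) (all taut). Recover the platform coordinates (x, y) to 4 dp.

circle eqns → linear via eq_j − eq_1; set q_j = A_j·A_j − L_j²
q_1 = 0.0000+16.0000−4.5000 = 11.5000
-12.0000·x + 0.0000·y = q_1−q_2 = -18.0000
-6.0000·x + 8.0000·y = q_1−q_3 = 11.0000
solve first two rows → x=1.5000, y=2.5000

(1.5000, 2.5000)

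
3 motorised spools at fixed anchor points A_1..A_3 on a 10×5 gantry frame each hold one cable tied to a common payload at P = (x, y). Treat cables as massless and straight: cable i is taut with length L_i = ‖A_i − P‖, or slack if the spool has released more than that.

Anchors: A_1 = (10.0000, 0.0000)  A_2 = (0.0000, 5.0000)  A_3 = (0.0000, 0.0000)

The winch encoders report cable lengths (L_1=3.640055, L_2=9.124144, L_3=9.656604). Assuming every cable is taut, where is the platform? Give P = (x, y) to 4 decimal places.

(9.0000, 3.5000)

each cable: (A_i−P)·(A_i−P) = L_i²; let k_i = ‖A_i‖²−L_i²
k_1 = 100.0000+0.0000−13.2500 = 86.7500
row 1: 20.0000x − 10.0000y = 145.0000  (k_2=-58.2500)
row 2: 20.0000x + 0.0000y = 180.0000  (k_3=-93.2500)
Cramer on rows 1–2 → x = 9.0000, y = 3.5000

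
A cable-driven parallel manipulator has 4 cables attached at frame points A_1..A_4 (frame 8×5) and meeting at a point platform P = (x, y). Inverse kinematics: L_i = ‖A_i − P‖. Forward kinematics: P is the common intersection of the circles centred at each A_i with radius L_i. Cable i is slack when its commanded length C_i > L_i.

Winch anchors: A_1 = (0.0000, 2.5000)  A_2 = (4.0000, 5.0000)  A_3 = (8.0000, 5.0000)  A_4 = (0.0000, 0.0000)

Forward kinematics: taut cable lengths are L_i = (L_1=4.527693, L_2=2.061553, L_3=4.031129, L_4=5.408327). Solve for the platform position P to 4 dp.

each cable: (A_i−P)·(A_i−P) = L_i²; let k_i = ‖A_i‖²−L_i²
k_1 = 0.0000+6.2500−20.5000 = -14.2500
row 1: -8.0000x − 5.0000y = -51.0000  (k_2=36.7500)
row 2: -16.0000x − 5.0000y = -87.0000  (k_3=72.7500)
row 3: 0.0000x + 5.0000y = 15.0000  (k_4=-29.2500)
Cramer on rows 1–2 → x = 4.5000, y = 3.0000
check cable 4: ‖A_4−P‖² = 29.2500 ≈ L_4² = 29.2500 ✓

(4.5000, 3.0000)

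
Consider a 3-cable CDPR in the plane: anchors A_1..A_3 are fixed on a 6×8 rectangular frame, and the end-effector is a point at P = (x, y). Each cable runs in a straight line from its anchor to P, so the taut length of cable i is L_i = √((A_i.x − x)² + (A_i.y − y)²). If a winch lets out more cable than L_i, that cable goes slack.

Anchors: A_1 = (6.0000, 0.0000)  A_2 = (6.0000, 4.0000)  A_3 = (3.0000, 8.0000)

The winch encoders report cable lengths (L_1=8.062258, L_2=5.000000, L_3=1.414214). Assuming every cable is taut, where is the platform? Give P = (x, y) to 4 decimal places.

circle eqns → linear via eq_j − eq_1; set k_j = A_j·A_j − L_j²
k_1 = 36.0000+0.0000−65.0000 = -29.0000
0.0000·x − 8.0000·y = k_1−k_2 = -56.0000
6.0000·x − 16.0000·y = k_1−k_3 = -100.0000
solve first two rows → x=2.0000, y=7.0000

(2.0000, 7.0000)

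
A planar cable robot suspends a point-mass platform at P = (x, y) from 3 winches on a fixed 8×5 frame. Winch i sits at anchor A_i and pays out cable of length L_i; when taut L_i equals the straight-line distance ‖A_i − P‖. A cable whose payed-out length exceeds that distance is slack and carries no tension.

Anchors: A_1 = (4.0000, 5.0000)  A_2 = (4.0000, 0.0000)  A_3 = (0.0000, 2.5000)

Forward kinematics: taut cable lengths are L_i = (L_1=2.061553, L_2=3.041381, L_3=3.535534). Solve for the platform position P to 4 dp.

(3.5000, 3.0000)

expand ‖A_i−P‖²=L_i² and subtract eq 1 (c_i ≔ ‖A_i‖²−L_i²)
c_1 = 16.0000+25.0000−4.2500 = 36.7500
eq1−eq2 → [0.0000  10.0000]·P = 30.0000
eq1−eq3 → [8.0000  5.0000]·P = 43.0000
2×2 solve → P = (3.5000, 3.0000)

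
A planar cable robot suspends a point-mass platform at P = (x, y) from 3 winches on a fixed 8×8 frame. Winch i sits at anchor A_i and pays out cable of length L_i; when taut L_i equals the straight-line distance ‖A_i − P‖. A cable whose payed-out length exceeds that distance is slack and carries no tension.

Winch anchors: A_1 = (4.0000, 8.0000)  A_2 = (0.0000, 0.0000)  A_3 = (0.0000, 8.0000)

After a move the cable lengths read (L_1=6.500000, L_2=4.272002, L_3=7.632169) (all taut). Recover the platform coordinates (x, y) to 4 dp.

circle eqns → linear via eq_j − eq_1; set k_j = A_j·A_j − L_j²
k_1 = 16.0000+64.0000−42.2500 = 37.7500
8.0000·x + 16.0000·y = k_1−k_2 = 56.0000
8.0000·x + 0.0000·y = k_1−k_3 = 32.0000
solve first two rows → x=4.0000, y=1.5000

(4.0000, 1.5000)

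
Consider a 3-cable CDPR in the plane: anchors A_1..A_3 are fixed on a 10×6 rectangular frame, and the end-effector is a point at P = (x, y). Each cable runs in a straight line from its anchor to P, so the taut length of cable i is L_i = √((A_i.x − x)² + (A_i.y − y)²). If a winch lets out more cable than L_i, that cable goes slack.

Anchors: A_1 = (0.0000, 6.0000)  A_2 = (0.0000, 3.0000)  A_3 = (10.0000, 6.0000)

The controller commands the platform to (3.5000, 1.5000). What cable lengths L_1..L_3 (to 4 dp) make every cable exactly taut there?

(5.7009, 3.8079, 7.9057)

L_1 = √((0.0000−3.5000)² + (6.0000−1.5000)²) = 5.7009
L_2 = √((0.0000−3.5000)² + (3.0000−1.5000)²) = 3.8079
L_3 = √((10.0000−3.5000)² + (6.0000−1.5000)²) = 7.9057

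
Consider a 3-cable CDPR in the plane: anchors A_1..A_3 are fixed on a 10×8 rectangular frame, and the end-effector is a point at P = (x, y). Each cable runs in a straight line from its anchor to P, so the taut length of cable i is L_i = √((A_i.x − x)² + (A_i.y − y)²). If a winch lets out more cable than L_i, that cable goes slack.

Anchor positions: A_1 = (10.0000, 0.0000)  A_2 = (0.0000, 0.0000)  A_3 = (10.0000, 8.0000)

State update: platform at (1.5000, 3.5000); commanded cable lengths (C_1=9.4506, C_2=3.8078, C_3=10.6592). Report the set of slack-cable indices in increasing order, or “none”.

1, 3

cable 1: √((8.5000)²+(-3.5000)²)=9.1924, C_1=9.4506: slack
cable 2: √((-1.5000)²+(-3.5000)²)=3.8079, C_2=3.8078: taut
cable 3: √((8.5000)²+(4.5000)²)=9.6177, C_3=10.6592: slack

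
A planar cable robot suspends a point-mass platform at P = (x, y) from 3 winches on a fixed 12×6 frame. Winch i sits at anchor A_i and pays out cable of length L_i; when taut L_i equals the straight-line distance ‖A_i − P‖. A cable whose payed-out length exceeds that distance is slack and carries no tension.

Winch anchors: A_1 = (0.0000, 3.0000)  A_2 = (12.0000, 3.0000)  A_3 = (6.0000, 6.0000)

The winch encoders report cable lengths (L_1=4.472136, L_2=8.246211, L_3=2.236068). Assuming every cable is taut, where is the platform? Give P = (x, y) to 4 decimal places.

each cable: (A_i−P)·(A_i−P) = L_i²; let k_i = ‖A_i‖²−L_i²
k_1 = 0.0000+9.0000−20.0000 = -11.0000
row 1: -24.0000x + 0.0000y = -96.0000  (k_2=85.0000)
row 2: -12.0000x − 6.0000y = -78.0000  (k_3=67.0000)
Cramer on rows 1–2 → x = 4.0000, y = 5.0000

(4.0000, 5.0000)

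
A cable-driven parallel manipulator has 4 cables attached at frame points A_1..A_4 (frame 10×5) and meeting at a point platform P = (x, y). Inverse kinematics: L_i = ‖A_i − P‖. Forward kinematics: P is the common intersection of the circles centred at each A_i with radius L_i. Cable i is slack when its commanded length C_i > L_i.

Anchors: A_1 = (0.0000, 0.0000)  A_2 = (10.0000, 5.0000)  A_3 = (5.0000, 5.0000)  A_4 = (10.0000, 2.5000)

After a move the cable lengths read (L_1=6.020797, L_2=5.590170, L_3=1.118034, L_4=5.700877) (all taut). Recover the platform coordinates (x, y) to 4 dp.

circle eqns → linear via eq_j − eq_1; set k_j = A_j·A_j − L_j²
k_1 = 0.0000+0.0000−36.2500 = -36.2500
-20.0000·x − 10.0000·y = k_1−k_2 = -130.0000
-10.0000·x − 10.0000·y = k_1−k_3 = -85.0000
-20.0000·x − 5.0000·y = k_1−k_4 = -110.0000
solve first two rows → x=4.5000, y=4.0000
check cable 4: ‖A_4−P‖² = 32.5000 ≈ L_4² = 32.5000 ✓

(4.5000, 4.0000)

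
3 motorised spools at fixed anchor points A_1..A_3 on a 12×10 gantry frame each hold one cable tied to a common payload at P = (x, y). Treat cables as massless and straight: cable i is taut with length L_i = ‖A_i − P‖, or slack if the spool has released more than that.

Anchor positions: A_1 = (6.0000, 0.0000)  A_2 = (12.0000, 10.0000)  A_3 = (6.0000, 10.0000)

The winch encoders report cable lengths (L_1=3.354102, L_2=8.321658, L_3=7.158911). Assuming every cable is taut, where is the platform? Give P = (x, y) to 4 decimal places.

(7.5000, 3.0000)

expand ‖A_i−P‖²=L_i² and subtract eq 1 (c_i ≔ ‖A_i‖²−L_i²)
c_1 = 36.0000+0.0000−11.2500 = 24.7500
eq1−eq2 → [-12.0000  -20.0000]·P = -150.0000
eq1−eq3 → [0.0000  -20.0000]·P = -60.0000
2×2 solve → P = (7.5000, 3.0000)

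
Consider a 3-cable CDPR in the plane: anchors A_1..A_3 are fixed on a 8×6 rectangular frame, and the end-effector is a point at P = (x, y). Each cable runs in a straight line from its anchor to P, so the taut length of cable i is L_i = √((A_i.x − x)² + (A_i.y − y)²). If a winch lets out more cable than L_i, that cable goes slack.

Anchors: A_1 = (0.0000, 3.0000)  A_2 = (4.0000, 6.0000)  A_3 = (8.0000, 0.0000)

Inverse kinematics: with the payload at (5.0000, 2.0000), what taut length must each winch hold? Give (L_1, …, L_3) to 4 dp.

(5.0990, 4.1231, 3.6056)

L_1: Δ = A_1−P = (-5.0000, 1.0000) → ‖Δ‖ = √26.0000 = 5.0990
L_2: Δ = A_2−P = (-1.0000, 4.0000) → ‖Δ‖ = √17.0000 = 4.1231
L_3: Δ = A_3−P = (3.0000, -2.0000) → ‖Δ‖ = √13.0000 = 3.6056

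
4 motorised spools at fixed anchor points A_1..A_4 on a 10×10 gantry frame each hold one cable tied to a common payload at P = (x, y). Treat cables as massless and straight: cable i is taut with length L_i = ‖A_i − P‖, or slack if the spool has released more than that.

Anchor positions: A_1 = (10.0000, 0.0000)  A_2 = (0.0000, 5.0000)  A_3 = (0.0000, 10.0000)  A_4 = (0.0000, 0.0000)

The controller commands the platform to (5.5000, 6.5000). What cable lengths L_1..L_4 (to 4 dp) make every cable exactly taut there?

(7.9057, 5.7009, 6.5192, 8.5147)

L_1 = √((10.0000−5.5000)² + (0.0000−6.5000)²) = 7.9057
L_2 = √((0.0000−5.5000)² + (5.0000−6.5000)²) = 5.7009
L_3 = √((0.0000−5.5000)² + (10.0000−6.5000)²) = 6.5192
L_4 = √((0.0000−5.5000)² + (0.0000−6.5000)²) = 8.5147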